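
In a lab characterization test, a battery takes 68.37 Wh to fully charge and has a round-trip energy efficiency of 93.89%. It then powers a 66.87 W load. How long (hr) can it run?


Step 1: E_discharge = eta/100 * E_charge = 93.89/100 * 68.37 = 64.193 Wh
Step 2: t = E_discharge / P = 64.193 / 66.87 = 0.9600 hr

0.9600 hr


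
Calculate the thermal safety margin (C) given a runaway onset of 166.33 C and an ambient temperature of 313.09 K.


Convert: T_ambient = 313.09 K = 39.94 C
margin = 166.33 - 39.94 = 126.39 C

126.39 C


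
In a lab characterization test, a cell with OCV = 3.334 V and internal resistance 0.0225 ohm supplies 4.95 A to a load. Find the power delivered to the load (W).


Step 1: V_terminal = OCV - I*R = 3.334 - 4.95 * 0.0225 = 3.2226 V
Step 2: P_out = V_terminal * I = 3.2226 * 4.95 = 15.95 W

15.95 W


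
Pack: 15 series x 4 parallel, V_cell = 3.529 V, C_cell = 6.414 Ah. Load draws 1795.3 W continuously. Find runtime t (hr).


Step 1: E_pack = Ns * V_cell * Np * C_cell = 15 * 3.529 * 4 * 6.414 = 1358.1 Wh
Step 2: t = E_pack / P = 1358.1 / 1795.3 = 0.7565 hr

0.7565 hr


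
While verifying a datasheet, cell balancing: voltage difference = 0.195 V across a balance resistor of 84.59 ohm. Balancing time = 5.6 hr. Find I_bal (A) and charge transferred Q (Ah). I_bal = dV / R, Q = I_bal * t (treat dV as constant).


I_bal = dV / R = 0.195 / 84.59 = 0.0023052 A
Q = I_bal * t = 0.0023052 * 5.6 = 0.01291 Ah

I=0.0023052 A, Q=0.01291 Ah


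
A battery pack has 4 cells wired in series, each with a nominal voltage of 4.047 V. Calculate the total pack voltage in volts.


With 4 cells in series at 4.047 V each, V_pack = 16.188 V

16.188 V


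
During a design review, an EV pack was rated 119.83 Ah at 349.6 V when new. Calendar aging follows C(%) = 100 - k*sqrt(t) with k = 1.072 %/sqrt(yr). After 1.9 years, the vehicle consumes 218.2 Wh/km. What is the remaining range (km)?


Step 1: capacity retention = 100 - 1.072 * sqrt(1.9) = 100 - 1.072 * 1.3784 = 98.522%
Step 2: C_now = 119.83 * 98.522/100 = 118.06 Ah
Step 3: E_pack = V * C_now = 349.6 * 118.06 = 41274 Wh
Step 4: range = E_pack / consumption = 41274 / 218.2 = 189.2 km

189.2 km


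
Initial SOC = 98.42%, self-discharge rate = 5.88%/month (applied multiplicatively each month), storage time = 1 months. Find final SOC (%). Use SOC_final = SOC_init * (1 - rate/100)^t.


Monthly retention factor = 1 - 5.88/100 = 0.9412
Over 1 months: factor^1 = 0.9412
SOC_final = 98.42 * 0.9412 = 92.63%

92.63%


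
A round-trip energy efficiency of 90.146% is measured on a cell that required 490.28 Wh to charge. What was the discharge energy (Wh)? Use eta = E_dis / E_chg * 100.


E_dis = eta/100 * E_chg = 90.146/100 * 490.28 = 442.0 Wh

442.0 Wh


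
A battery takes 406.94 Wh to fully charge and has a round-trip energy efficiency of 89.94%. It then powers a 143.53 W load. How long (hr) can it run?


Step 1: E_discharge = eta/100 * E_charge = 89.94/100 * 406.94 = 366 Wh
Step 2: t = E_discharge / P = 366 / 143.53 = 2.550 hr

2.550 hr


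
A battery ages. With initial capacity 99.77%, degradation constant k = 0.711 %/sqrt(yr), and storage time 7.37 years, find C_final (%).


Step 1: sqrt(7.37 yr) = 2.7148
Step 2: drop = 0.711 * 2.7148 = 1.9302
Step 3: C_final = 99.77 - 1.9302 = 97.84%

97.84%


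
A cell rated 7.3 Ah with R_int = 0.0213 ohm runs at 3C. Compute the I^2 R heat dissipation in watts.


Step 1: I = C_rate * capacity = 3 * 7.3 = 21.9 A
Step 2: Q = I^2 * R = 21.9^2 * 0.0213 = 479.61 * 0.0213 = 10.22 W

10.22 W


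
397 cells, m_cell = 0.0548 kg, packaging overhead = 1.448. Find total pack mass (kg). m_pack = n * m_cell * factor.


Cell mass sum = 397 * 0.0548 = 21.756 kg
With overhead 1.448: m_pack = 21.756 * 1.448 = 31.50 kg

31.50 kg


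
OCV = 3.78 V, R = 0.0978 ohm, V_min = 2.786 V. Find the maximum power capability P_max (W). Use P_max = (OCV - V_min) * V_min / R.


dV = OCV - V_min = 0.994 V (so I_max = dV / R)
P_max = dV * V_min / R = 0.994 * 2.786 / 0.0978 = 28.32 W

28.32 W


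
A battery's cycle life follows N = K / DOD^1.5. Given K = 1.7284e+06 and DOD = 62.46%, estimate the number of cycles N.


Step 1: DOD^1.5 = 62.46^1.5 = 493.63
Step 2: N = 1.7284e+06 / 493.63 = 3501 cycles

3501 cycles


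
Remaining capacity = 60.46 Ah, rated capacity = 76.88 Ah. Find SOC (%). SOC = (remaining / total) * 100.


SOC = (remaining / total) * 100 = (60.46 / 76.88) * 100 = 78.64%

78.64%


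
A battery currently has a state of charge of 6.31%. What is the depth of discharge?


Complement of SOC: DOD = 100% - 6.31% = 93.69%

93.69%


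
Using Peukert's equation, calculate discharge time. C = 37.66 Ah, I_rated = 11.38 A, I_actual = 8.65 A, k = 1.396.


t_rated = C / I_rated = 37.66 / 11.38 = 3.3093 hr
(I_rated/I)^k = (1.3156)^1.396 = 1.4666
t = t_rated * (I_rated/I)^k = 3.3093 * 1.4666 = 4.853 hr

4.853 hr


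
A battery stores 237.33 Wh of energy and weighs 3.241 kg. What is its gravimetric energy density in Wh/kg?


ED = E / m = 237.33 / 3.241 = 73.23 Wh/kg

73.23 Wh/kg


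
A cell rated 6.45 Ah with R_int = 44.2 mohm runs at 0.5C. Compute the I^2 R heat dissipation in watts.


Convert: R = 44.2 mohm = 0.0442 ohm
Step 1: I = C_rate * capacity = 0.5 * 6.45 = 3.225 A
Step 2: Q = I^2 * R = 3.225^2 * 0.0442 = 10.401 * 0.0442 = 0.4597 W

0.4597 W


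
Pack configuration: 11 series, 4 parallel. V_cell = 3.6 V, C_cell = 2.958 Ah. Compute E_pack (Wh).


E = Ns * Vcell * Np * Ccell = 11 * 3.6 * 4 * 2.958 = 468.5 Wh

468.5 Wh


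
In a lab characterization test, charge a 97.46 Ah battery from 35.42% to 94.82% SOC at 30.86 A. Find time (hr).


delta_Ah = 97.46 * (94.82 - 35.42) / 100 = 57.891 Ah
t = delta_Ah / I = 57.891 / 30.86 = 1.876 hr

1.876 hr


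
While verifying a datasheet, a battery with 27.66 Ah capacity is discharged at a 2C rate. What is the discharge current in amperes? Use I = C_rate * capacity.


I = C_rate * capacity = 2 * 27.66 = 55.32 A

55.32 A


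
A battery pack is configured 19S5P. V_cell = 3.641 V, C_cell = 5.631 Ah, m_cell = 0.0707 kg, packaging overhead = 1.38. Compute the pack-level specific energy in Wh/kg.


Step 1: V_pack = 19 * 3.641 = 69.179 V
Step 2: C_pack = 5 * 5.631 = 28.155 Ah
Step 3: E_pack = V_pack * C_pack = 69.179 * 28.155 = 1947.7 Wh
Step 4: m_pack = 19 * 5 * 0.0707 * 1.38 = 9.2688 kg
Step 5: ED = E_pack / m_pack = 1947.7 / 9.2688 = 210.1 Wh/kg

210.1 Wh/kg


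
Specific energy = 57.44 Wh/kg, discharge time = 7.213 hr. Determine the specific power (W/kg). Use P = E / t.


P_specific = E / t = 57.44 / 7.213 = 7.963 W/kg

7.963 W/kg


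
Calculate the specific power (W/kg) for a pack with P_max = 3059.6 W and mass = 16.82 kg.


Specific power = 3059.6 W / 16.82 kg = 181.9 W/kg

181.9 W/kg


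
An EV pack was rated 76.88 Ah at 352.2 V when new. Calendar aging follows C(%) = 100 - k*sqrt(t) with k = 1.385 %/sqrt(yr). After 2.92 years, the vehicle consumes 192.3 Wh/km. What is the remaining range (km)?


Step 1: capacity retention = 100 - 1.385 * sqrt(2.92) = 100 - 1.385 * 1.7088 = 97.633%
Step 2: C_now = 76.88 * 97.633/100 = 75.06 Ah
Step 3: E_pack = V * C_now = 352.2 * 75.06 = 26436 Wh
Step 4: range = E_pack / consumption = 26436 / 192.3 = 137.5 km

137.5 km


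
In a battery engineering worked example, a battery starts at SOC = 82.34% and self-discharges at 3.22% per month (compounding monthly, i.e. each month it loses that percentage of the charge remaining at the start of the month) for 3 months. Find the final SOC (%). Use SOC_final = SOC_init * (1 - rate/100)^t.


Monthly retention factor = 1 - 3.22/100 = 0.9678
Over 3 months: factor^3 = 0.90648
SOC_final = 82.34 * 0.90648 = 74.64%

74.64%


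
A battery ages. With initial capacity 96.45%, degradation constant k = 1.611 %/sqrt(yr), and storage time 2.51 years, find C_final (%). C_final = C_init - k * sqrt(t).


sqrt(t) = sqrt(2.51) = 1.5843
C_final = 96.45 - 1.611 * 1.5843 = 93.90%

93.90%


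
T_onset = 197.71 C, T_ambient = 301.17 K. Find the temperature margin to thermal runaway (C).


Convert: T_ambient = 301.17 K = 28.02 C
margin = 197.71 - 28.02 = 169.69 C

169.69 C


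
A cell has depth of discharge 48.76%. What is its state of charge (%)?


SOC = 100 - DOD = 100 - 48.76 = 51.24%

51.24%


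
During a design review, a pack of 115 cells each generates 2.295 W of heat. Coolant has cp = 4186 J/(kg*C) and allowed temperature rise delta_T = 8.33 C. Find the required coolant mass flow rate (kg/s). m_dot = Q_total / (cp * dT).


Step 1: Total heat Q = 115 * 2.295 W = 263.93 W
Step 2: denom = cp * dT = 4186 * 8.33 = 34869
Step 3: m_dot = 263.93 / 34869 = 0.007569 kg/s

0.007569 kg/s


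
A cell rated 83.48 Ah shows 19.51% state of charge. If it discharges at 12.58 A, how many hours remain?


Step 1: remaining = SOC/100 * C_total = 19.51/100 * 83.48 = 16.287 Ah
Step 2: t = remaining / I = 16.287 / 12.58 = 1.295 hr

1.295 hr


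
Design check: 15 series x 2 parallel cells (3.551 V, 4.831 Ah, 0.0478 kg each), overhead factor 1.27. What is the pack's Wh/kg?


Step 1: V_pack = 15 * 3.551 = 53.265 V
Step 2: C_pack = 2 * 4.831 = 9.662 Ah
Step 3: E_pack = V_pack * C_pack = 53.265 * 9.662 = 514.65 Wh
Step 4: m_pack = 15 * 2 * 0.0478 * 1.27 = 1.8212 kg
Step 5: ED = E_pack / m_pack = 514.65 / 1.8212 = 282.6 Wh/kg

282.6 Wh/kg


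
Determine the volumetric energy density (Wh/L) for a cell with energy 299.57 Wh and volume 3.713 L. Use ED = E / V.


ED = E / V = 299.57 / 3.713 = 80.68 Wh/L

80.68 Wh/L


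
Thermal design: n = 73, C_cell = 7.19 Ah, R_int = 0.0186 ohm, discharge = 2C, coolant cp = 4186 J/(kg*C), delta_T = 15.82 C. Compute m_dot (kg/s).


Step 1: I = 2 * 7.19 = 14.38 A
Step 2: Q_cell = I^2 * R = 14.38^2 * 0.0186 = 3.8462 W
Step 3: Q_total = 73 * 3.8462 = 280.77 W
Step 4: m_dot = Q_total / (cp * dT) = 280.77 / (4186 * 15.82) = 0.004240 kg/s

0.004240 kg/s


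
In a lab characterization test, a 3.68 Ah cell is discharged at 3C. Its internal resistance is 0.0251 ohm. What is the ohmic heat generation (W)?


Step 1: I = C_rate * capacity = 3 * 3.68 = 11.04 A
Step 2: Q = I^2 * R = 11.04^2 * 0.0251 = 121.88 * 0.0251 = 3.059 W

3.059 W


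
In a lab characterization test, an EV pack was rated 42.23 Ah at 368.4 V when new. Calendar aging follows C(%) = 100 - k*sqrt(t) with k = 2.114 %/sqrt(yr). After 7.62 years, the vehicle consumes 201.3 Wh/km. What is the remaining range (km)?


Step 1: capacity retention = 100 - 2.114 * sqrt(7.62) = 100 - 2.114 * 2.7604 = 94.165%
Step 2: C_now = 42.23 * 94.165/100 = 39.766 Ah
Step 3: E_pack = V * C_now = 368.4 * 39.766 = 14650 Wh
Step 4: range = E_pack / consumption = 14650 / 201.3 = 72.78 km

72.78 km


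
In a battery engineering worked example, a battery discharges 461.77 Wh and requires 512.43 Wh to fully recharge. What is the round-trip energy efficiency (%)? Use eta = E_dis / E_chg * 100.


eta_e = E_dis / E_chg * 100 = 461.77 / 512.43 * 100 = 90.11%

90.11%


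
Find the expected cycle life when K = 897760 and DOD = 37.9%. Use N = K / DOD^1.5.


Step 1: DOD^1.5 = 37.9^1.5 = 233.32
Step 2: N = 897760 / 233.32 = 3848 cycles

3848 cycles


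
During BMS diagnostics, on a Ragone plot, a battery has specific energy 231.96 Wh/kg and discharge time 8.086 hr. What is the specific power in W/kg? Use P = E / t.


P_specific = E / t = 231.96 / 8.086 = 28.69 W/kg

28.69 W/kg


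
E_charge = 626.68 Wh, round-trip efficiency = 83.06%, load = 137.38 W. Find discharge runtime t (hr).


Step 1: E_discharge = eta/100 * E_charge = 83.06/100 * 626.68 = 520.52 Wh
Step 2: t = E_discharge / P = 520.52 / 137.38 = 3.789 hr

3.789 hr


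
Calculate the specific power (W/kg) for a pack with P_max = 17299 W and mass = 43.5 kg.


SP = P / m = 17299 / 43.5 = 397.7 W/kg

397.7 W/kg


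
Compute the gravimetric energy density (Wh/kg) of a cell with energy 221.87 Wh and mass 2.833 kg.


Specific energy = 221.87 Wh / 2.833 kg = 78.32 Wh/kg

78.32 Wh/kg


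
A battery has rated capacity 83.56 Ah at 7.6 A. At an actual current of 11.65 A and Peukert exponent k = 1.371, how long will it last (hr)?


Step 1: t_rated = C / I_rated = 83.56 / 7.6 = 10.995 hr
Step 2: ratio = 7.6 / 11.65 = 0.65236
Step 3: ratio^k = 0.65236^1.371 = 0.55675
Step 4: t = t_rated * ratio^k = 10.995 * 0.55675 = 6.121 hr

6.121 hr


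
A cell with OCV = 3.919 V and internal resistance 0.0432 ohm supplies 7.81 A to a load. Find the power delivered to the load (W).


Step 1: V_terminal = OCV - I*R = 3.919 - 7.81 * 0.0432 = 3.5816 V
Step 2: P_out = V_terminal * I = 3.5816 * 7.81 = 27.97 W

27.97 W


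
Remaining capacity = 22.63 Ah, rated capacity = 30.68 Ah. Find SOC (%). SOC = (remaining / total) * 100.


SOC% = 22.63 / 30.68 * 100 = 73.76%

73.76%


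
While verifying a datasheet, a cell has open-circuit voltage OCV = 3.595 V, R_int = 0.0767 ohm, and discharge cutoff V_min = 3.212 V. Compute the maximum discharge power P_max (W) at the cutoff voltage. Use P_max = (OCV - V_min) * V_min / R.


dV = OCV - V_min = 0.383 V (so I_max = dV / R)
P_max = dV * V_min / R = 0.383 * 3.212 / 0.0767 = 16.04 W

16.04 W


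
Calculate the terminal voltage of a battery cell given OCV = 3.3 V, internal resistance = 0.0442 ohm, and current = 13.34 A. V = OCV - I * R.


V = OCV - I*R = 3.3 - 13.34 * 0.0442 = 2.710 V

2.710 V


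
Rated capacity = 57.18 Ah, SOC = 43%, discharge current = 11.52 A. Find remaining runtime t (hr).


Step 1: remaining = SOC/100 * C_total = 43/100 * 57.18 = 24.587 Ah
Step 2: t = remaining / I = 24.587 / 11.52 = 2.134 hr

2.134 hr


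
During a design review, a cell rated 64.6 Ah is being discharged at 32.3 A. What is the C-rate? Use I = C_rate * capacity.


C_rate = I / capacity = 32.3 / 64.6 = 0.5C

0.5C


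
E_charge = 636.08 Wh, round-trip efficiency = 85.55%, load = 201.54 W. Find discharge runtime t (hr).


Step 1: E_discharge = eta/100 * E_charge = 85.55/100 * 636.08 = 544.17 Wh
Step 2: t = E_discharge / P = 544.17 / 201.54 = 2.700 hr

2.700 hr


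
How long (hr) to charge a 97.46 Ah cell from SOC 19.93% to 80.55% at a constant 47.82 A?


delta_Ah = 97.46 * (80.55 - 19.93) / 100 = 59.08 Ah
t = delta_Ah / I = 59.08 / 47.82 = 1.235 hr

1.235 hr


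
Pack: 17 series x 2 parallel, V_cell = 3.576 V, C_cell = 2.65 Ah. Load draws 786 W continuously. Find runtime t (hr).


Step 1: E_pack = Ns * V_cell * Np * C_cell = 17 * 3.576 * 2 * 2.65 = 322.2 Wh
Step 2: t = E_pack / P = 322.2 / 786 = 0.4099 hr

0.4099 hr


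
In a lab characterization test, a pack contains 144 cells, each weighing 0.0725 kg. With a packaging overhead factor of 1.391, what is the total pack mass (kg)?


Cell mass sum = 144 * 0.0725 = 10.44 kg
With overhead 1.391: m_pack = 10.44 * 1.391 = 14.52 kg

14.52 kg


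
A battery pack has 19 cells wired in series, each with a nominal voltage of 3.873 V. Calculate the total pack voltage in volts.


With 19 cells in series at 3.873 V each, V_pack = 73.587 V

73.587 V


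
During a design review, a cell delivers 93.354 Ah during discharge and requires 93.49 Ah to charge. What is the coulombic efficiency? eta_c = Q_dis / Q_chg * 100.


Coulombic efficiency = 93.354/93.49 * 100% = 99.85%

99.85%


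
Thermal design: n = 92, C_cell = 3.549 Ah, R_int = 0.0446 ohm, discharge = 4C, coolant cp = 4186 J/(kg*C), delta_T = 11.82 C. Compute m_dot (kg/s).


Step 1: I = 4 * 3.549 = 14.196 A
Step 2: Q_cell = I^2 * R = 14.196^2 * 0.0446 = 8.9881 W
Step 3: Q_total = 92 * 8.9881 = 826.91 W
Step 4: m_dot = Q_total / (cp * dT) = 826.91 / (4186 * 11.82) = 0.01671 kg/s

0.01671 kg/s


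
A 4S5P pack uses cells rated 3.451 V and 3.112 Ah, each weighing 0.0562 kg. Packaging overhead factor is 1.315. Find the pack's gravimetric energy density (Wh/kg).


Step 1: V_pack = 4 * 3.451 = 13.804 V
Step 2: C_pack = 5 * 3.112 = 15.56 Ah
Step 3: E_pack = V_pack * C_pack = 13.804 * 15.56 = 214.79 Wh
Step 4: m_pack = 4 * 5 * 0.0562 * 1.315 = 1.4781 kg
Step 5: ED = E_pack / m_pack = 214.79 / 1.4781 = 145.3 Wh/kg

145.3 Wh/kg


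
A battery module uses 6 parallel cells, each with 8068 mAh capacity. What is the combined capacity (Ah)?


Convert: C_cell = 8068 mAh = 8.068 Ah
C_total = 6 * 8.068 = 48.408 Ah

48.408 Ah


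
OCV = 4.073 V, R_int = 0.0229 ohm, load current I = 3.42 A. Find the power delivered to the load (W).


Step 1: V_terminal = OCV - I*R = 4.073 - 3.42 * 0.0229 = 3.9947 V
Step 2: P_out = V_terminal * I = 3.9947 * 3.42 = 13.66 W

13.66 W


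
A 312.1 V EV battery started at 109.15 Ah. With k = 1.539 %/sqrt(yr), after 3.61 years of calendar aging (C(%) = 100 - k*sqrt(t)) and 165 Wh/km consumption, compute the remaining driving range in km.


Step 1: capacity retention = 100 - 1.539 * sqrt(3.61) = 100 - 1.539 * 1.9 = 97.076%
Step 2: C_now = 109.15 * 97.076/100 = 105.96 Ah
Step 3: E_pack = V * C_now = 312.1 * 105.96 = 33070 Wh
Step 4: range = E_pack / consumption = 33070 / 165 = 200.4 km

200.4 km


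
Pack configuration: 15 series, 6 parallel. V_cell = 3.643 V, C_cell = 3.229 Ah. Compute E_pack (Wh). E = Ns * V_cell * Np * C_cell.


V_pack = 15 * 3.643 = 54.645 V
C_pack = 6 * 3.229 = 19.374 Ah
E = V_pack * C_pack = 54.645 * 19.374 = 1059 Wh

1059 Wh


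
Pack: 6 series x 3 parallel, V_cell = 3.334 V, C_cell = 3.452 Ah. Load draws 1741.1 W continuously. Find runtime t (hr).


Step 1: E_pack = Ns * V_cell * Np * C_cell = 6 * 3.334 * 3 * 3.452 = 207.16 Wh
Step 2: t = E_pack / P = 207.16 / 1741.1 = 0.1190 hr

0.1190 hr


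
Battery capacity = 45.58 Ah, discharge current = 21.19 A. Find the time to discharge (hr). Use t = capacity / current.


t = capacity / current = 45.58 / 21.19 = 2.151 hr

2.151 hr


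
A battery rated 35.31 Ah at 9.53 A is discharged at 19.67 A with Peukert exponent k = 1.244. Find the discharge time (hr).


Step 1: t_rated = C / I_rated = 35.31 / 9.53 = 3.7051 hr
Step 2: ratio = 9.53 / 19.67 = 0.48449
Step 3: ratio^k = 0.48449^1.244 = 0.40597
Step 4: t = t_rated * ratio^k = 3.7051 * 0.40597 = 1.504 hr

1.504 hr


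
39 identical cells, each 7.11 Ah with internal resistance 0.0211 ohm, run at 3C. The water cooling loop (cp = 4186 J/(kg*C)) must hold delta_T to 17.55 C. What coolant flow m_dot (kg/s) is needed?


Step 1: I = 3 * 7.11 = 21.33 A
Step 2: Q_cell = I^2 * R = 21.33^2 * 0.0211 = 9.5998 W
Step 3: Q_total = 39 * 9.5998 = 374.39 W
Step 4: m_dot = Q_total / (cp * dT) = 374.39 / (4186 * 17.55) = 0.005096 kg/s

0.005096 kg/s


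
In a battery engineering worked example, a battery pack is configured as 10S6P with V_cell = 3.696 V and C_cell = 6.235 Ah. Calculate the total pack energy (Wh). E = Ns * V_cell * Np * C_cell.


E = Ns * Vcell * Np * Ccell = 10 * 3.696 * 6 * 6.235 = 1383 Wh

1383 Wh


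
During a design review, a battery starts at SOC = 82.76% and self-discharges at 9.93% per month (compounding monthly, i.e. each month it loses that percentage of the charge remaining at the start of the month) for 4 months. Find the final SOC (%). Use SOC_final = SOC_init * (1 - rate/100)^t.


decay = (1 - 9.93/100)^4 = 0.65814
SOC_final = 82.76 * 0.65814 = 54.47%

54.47%


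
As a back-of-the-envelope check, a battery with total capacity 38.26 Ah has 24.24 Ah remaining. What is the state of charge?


SOC% = 24.24 / 38.26 * 100 = 63.36%

63.36%


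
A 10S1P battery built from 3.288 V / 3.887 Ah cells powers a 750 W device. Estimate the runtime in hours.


Step 1: E_pack = Ns * V_cell * Np * C_cell = 10 * 3.288 * 1 * 3.887 = 127.8 Wh
Step 2: t = E_pack / P = 127.8 / 750 = 0.1704 hr

0.1704 hr


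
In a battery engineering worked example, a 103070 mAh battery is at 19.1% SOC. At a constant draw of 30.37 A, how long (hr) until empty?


Convert: C_total = 103070 mAh = 103.07 Ah
Step 1: remaining = SOC/100 * C_total = 19.1/100 * 103.07 = 19.686 Ah
Step 2: t = remaining / I = 19.686 / 30.37 = 0.6482 hr

0.6482 hr


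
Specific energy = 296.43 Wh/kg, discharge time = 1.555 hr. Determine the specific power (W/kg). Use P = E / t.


P_specific = E / t = 296.43 / 1.555 = 190.6 W/kg

190.6 W/kg


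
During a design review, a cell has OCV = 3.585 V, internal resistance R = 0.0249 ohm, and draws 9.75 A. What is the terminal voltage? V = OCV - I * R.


V = OCV - I*R = 3.585 - 9.75 * 0.0249 = 3.342 V

3.342 V


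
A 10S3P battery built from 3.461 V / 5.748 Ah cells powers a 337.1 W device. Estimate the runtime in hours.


Step 1: E_pack = Ns * V_cell * Np * C_cell = 10 * 3.461 * 3 * 5.748 = 596.81 Wh
Step 2: t = E_pack / P = 596.81 / 337.1 = 1.770 hr

1.770 hr


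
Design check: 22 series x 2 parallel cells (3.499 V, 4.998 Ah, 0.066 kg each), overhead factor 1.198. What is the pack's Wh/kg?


Step 1: V_pack = 22 * 3.499 = 76.978 V
Step 2: C_pack = 2 * 4.998 = 9.996 Ah
Step 3: E_pack = V_pack * C_pack = 76.978 * 9.996 = 769.47 Wh
Step 4: m_pack = 22 * 2 * 0.066 * 1.198 = 3.479 kg
Step 5: ED = E_pack / m_pack = 769.47 / 3.479 = 221.2 Wh/kg

221.2 Wh/kg


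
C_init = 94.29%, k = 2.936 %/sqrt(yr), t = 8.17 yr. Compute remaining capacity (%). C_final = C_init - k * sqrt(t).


Step 1: sqrt(8.17 yr) = 2.8583
Step 2: drop = 2.936 * 2.8583 = 8.392
Step 3: C_final = 94.29 - 8.392 = 85.90%

85.90%


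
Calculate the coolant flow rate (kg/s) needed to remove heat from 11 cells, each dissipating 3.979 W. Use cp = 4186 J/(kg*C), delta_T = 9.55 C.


Step 1: Total heat Q = 11 * 3.979 W = 43.769 W
Step 2: denom = cp * dT = 4186 * 9.55 = 39976
Step 3: m_dot = 43.769 / 39976 = 0.001095 kg/s

0.001095 kg/s


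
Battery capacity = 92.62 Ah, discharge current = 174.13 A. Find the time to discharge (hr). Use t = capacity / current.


t = capacity / current = 92.62 / 174.13 = 0.5319 hr

0.5319 hr


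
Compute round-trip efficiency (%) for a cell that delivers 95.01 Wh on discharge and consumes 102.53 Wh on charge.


Round-trip efficiency = 95.01/102.53 * 100% = 92.67%

92.67%


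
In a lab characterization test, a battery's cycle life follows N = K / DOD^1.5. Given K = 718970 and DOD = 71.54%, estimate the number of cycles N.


DOD^1.5 = 605.09
N = K / DOD^1.5 = 718970 / 605.09 = 1188

1188 cycles


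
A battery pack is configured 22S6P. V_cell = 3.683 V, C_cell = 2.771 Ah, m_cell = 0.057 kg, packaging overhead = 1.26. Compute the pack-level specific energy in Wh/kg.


Step 1: V_pack = 22 * 3.683 = 81.026 V
Step 2: C_pack = 6 * 2.771 = 16.626 Ah
Step 3: E_pack = V_pack * C_pack = 81.026 * 16.626 = 1347.1 Wh
Step 4: m_pack = 22 * 6 * 0.057 * 1.26 = 9.4802 kg
Step 5: ED = E_pack / m_pack = 1347.1 / 9.4802 = 142.1 Wh/kg

142.1 Wh/kg


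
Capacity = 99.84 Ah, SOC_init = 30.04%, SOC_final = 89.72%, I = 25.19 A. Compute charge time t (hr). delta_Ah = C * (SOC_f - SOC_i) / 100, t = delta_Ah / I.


delta_Ah = 99.84 * (89.72 - 30.04) / 100 = 59.585 Ah
t = delta_Ah / I = 59.585 / 25.19 = 2.365 hr

2.365 hr


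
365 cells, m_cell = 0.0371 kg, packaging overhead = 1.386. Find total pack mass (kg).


Cell mass sum = 365 * 0.0371 = 13.542 kg
With overhead 1.386: m_pack = 13.542 * 1.386 = 18.77 kg

18.77 kg


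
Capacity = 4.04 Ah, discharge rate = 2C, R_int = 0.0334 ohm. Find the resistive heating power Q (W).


Step 1: I = C_rate * capacity = 2 * 4.04 = 8.08 A
Step 2: Q = I^2 * R = 8.08^2 * 0.0334 = 65.286 * 0.0334 = 2.181 W

2.181 W


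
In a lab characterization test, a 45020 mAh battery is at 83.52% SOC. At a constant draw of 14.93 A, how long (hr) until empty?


Convert: C_total = 45020 mAh = 45.02 Ah
Step 1: remaining = SOC/100 * C_total = 83.52/100 * 45.02 = 37.601 Ah
Step 2: t = remaining / I = 37.601 / 14.93 = 2.518 hr

2.518 hr


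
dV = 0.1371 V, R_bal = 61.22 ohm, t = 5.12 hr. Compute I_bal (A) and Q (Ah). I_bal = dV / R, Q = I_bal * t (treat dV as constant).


First, Ohm's law: I_bal = 0.1371 V / 61.22 ohm = 0.0022395 A
Then Q = I * t = 0.0022395 A * 5.12 hr = 0.01147 Ah

I=0.0022395 A, Q=0.01147 Ah


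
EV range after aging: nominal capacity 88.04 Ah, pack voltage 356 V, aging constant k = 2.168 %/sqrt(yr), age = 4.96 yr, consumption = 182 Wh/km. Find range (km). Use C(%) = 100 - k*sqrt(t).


Step 1: capacity retention = 100 - 2.168 * sqrt(4.96) = 100 - 2.168 * 2.2271 = 95.172%
Step 2: C_now = 88.04 * 95.172/100 = 83.789 Ah
Step 3: E_pack = V * C_now = 356 * 83.789 = 29829 Wh
Step 4: range = E_pack / consumption = 29829 / 182 = 163.9 km

163.9 km


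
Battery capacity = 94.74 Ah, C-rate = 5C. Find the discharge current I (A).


I = C_rate * capacity = 5 * 94.74 = 473.7 A

473.7 A


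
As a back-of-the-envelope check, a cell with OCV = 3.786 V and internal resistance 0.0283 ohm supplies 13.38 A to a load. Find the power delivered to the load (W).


Step 1: V_terminal = OCV - I*R = 3.786 - 13.38 * 0.0283 = 3.4073 V
Step 2: P_out = V_terminal * I = 3.4073 * 13.38 = 45.59 W

45.59 W


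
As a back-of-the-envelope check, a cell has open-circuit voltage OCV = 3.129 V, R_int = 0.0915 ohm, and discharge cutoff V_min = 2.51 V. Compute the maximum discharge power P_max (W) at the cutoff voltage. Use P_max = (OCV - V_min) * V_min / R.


P_max = (OCV - V_min) * V_min / R = (3.129 - 2.51) * 2.51 / 0.0915 = 0.619 * 2.51 / 0.0915 = 16.98 W

16.98 W


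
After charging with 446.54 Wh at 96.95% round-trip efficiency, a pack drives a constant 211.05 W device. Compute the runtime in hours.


Step 1: E_discharge = eta/100 * E_charge = 96.95/100 * 446.54 = 432.92 Wh
Step 2: t = E_discharge / P = 432.92 / 211.05 = 2.051 hr

2.051 hr


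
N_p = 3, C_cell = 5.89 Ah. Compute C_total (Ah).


Parallel capacities add: 3 * 5.89 Ah = 17.67 Ah

17.67 Ah


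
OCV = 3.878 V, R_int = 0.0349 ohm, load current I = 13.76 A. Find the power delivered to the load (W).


Step 1: V_terminal = OCV - I*R = 3.878 - 13.76 * 0.0349 = 3.3978 V
Step 2: P_out = V_terminal * I = 3.3978 * 13.76 = 46.75 W

46.75 W


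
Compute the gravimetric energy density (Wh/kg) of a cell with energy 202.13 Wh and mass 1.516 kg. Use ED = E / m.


Specific energy = 202.13 Wh / 1.516 kg = 133.3 Wh/kg

133.3 Wh/kg


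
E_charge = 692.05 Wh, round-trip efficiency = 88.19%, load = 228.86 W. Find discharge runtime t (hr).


Step 1: E_discharge = eta/100 * E_charge = 88.19/100 * 692.05 = 610.32 Wh
Step 2: t = E_discharge / P = 610.32 / 228.86 = 2.667 hr

2.667 hr


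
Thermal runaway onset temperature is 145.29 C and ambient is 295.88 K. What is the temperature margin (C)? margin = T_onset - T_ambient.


Convert: T_ambient = 295.88 K = 22.73 C
margin = 145.29 - 22.73 = 122.56 C

122.56 C


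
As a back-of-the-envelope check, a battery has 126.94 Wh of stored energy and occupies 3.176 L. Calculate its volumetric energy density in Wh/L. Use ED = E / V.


ED = E / V = 126.94 / 3.176 = 39.97 Wh/L

39.97 Wh/L


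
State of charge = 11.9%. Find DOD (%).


Complement of SOC: DOD = 100% - 11.9% = 88.1%

88.1%


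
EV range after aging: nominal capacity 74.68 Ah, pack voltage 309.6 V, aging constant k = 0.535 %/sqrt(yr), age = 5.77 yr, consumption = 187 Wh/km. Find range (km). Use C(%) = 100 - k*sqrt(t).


Step 1: capacity retention = 100 - 0.535 * sqrt(5.77) = 100 - 0.535 * 2.4021 = 98.715%
Step 2: C_now = 74.68 * 98.715/100 = 73.72 Ah
Step 3: E_pack = V * C_now = 309.6 * 73.72 = 22824 Wh
Step 4: range = E_pack / consumption = 22824 / 187 = 122.1 km

122.1 km


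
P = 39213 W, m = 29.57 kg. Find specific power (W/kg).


SP = P / m = 39213 / 29.57 = 1326 W/kg

1326 W/kg


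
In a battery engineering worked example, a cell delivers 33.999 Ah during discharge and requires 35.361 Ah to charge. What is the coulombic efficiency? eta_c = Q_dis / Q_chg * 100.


Coulombic efficiency = 33.999/35.361 * 100% = 96.15%

96.15%


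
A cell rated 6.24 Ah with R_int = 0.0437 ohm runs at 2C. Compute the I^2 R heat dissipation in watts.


Step 1: I = C_rate * capacity = 2 * 6.24 = 12.48 A
Step 2: Q = I^2 * R = 12.48^2 * 0.0437 = 155.75 * 0.0437 = 6.806 W

6.806 W


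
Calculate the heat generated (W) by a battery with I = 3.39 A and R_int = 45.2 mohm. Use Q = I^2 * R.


Convert: R = 45.2 mohm = 0.0452 ohm
I^2 = 11.492
Q = 11.492 * 0.0452 = 0.5194 W

0.5194 W


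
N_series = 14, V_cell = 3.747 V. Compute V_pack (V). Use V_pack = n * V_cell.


V_pack = n * V_cell = 14 * 3.747 = 52.458 V

52.458 V


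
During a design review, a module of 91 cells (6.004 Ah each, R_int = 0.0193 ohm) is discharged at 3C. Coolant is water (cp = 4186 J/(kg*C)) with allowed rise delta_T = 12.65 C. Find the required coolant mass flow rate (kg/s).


Step 1: I = 3 * 6.004 = 18.012 A
Step 2: Q_cell = I^2 * R = 18.012^2 * 0.0193 = 6.2615 W
Step 3: Q_total = 91 * 6.2615 = 569.8 W
Step 4: m_dot = Q_total / (cp * dT) = 569.8 / (4186 * 12.65) = 0.01076 kg/s

0.01076 kg/s


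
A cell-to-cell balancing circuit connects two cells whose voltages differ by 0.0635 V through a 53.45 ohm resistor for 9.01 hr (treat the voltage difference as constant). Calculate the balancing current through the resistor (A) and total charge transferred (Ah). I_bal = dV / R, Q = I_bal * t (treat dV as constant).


I_bal = dV / R = 0.0635 / 53.45 = 0.001188 A
Q = I_bal * t = 0.001188 * 9.01 = 0.01070 Ah

I=0.001188 A, Q=0.01070 Ah


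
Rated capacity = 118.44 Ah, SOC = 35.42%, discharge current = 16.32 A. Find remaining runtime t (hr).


Step 1: remaining = SOC/100 * C_total = 35.42/100 * 118.44 = 41.951 Ah
Step 2: t = remaining / I = 41.951 / 16.32 = 2.571 hr

2.571 hr


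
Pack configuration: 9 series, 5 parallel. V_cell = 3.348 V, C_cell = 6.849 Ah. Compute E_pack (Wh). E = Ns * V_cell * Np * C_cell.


V_pack = 9 * 3.348 = 30.132 V
C_pack = 5 * 6.849 = 34.245 Ah
E = V_pack * C_pack = 30.132 * 34.245 = 1032 Wh

1032 Wh


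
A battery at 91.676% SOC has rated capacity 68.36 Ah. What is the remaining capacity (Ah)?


remaining = SOC / 100 * total = 91.676 / 100 * 68.36 = 62.67 Ah

62.67 Ah


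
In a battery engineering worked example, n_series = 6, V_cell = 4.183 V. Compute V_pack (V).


V_pack = n * V_cell = 6 * 4.183 = 25.098 V

25.098 V


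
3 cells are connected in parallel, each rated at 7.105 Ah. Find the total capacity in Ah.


Parallel capacities add: 3 * 7.105 Ah = 21.315 Ah

21.315 Ah


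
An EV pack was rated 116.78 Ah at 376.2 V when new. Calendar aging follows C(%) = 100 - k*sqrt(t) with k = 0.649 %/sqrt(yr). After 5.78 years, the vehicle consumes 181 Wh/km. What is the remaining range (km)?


Step 1: capacity retention = 100 - 0.649 * sqrt(5.78) = 100 - 0.649 * 2.4042 = 98.44%
Step 2: C_now = 116.78 * 98.44/100 = 114.96 Ah
Step 3: E_pack = V * C_now = 376.2 * 114.96 = 43248 Wh
Step 4: range = E_pack / consumption = 43248 / 181 = 238.9 km

238.9 km


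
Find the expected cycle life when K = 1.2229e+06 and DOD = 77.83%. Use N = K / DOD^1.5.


Step 1: DOD^1.5 = 77.83^1.5 = 686.63
Step 2: N = 1.2229e+06 / 686.63 = 1781 cycles

1781 cycles


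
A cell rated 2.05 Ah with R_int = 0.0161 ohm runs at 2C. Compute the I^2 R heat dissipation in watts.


Step 1: I = C_rate * capacity = 2 * 2.05 = 4.1 A
Step 2: Q = I^2 * R = 4.1^2 * 0.0161 = 16.81 * 0.0161 = 0.2706 W

0.2706 W


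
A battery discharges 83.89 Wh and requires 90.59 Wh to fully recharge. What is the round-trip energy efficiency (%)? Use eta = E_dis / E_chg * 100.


Round-trip efficiency = 83.89/90.59 * 100% = 92.60%

92.60%


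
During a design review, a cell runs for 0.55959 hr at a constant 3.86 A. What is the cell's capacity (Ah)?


C = I * t = 3.86 * 0.55959 = 2.160 Ah

2.160 Ah


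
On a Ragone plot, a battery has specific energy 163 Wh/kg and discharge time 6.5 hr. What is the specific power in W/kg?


P_specific = E / t = 163 / 6.5 = 25.08 W/kg

25.08 W/kg


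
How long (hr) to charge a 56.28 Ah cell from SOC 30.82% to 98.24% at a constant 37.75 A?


Step 1: dSOC = 98.24% - 30.82% = 67.42%
Step 2: delta_Ah = 56.28 * 67.42 / 100 = 37.944 Ah
Step 3: t = 37.944 / 37.75 = 1.005 hr

1.005 hr


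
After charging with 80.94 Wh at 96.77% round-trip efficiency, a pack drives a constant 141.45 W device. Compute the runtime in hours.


Step 1: E_discharge = eta/100 * E_charge = 96.77/100 * 80.94 = 78.326 Wh
Step 2: t = E_discharge / P = 78.326 / 141.45 = 0.5537 hr

0.5537 hr


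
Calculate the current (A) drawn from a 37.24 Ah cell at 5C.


I = C_rate * capacity = 5 * 37.24 = 186.2 A

186.2 A


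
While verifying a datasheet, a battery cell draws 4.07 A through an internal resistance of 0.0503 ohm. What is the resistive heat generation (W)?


Q = I^2 * R = 4.07^2 * 0.0503 = 0.8332 W

0.8332 W


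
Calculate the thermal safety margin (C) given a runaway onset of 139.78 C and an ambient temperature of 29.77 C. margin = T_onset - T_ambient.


margin = T_onset - T_ambient = 139.78 - 29.77 = 110.01 C

110.01 C


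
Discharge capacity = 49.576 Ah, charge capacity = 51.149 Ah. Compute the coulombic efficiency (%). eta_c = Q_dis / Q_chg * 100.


eta_c = Q_dis / Q_chg * 100 = 49.576 / 51.149 * 100 = 96.92%

96.92%


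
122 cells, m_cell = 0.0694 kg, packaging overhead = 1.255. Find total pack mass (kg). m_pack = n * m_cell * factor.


m_pack = n * m_cell * overhead = 122 * 0.0694 * 1.255 = 10.63 kg

10.63 kg


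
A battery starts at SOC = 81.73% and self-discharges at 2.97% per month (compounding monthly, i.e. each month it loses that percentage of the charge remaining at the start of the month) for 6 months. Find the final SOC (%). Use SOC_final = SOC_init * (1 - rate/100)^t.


Monthly retention factor = 1 - 2.97/100 = 0.9703
Over 6 months: factor^6 = 0.83452
SOC_final = 81.73 * 0.83452 = 68.21%

68.21%


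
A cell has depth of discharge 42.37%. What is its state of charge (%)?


SOC = 100 - DOD = 100 - 42.37 = 57.63%

57.63%


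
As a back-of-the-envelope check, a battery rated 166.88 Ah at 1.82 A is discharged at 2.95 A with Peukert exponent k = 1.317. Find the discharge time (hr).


t_rated = C / I_rated = 166.88 / 1.82 = 91.692 hr
(I_rated/I)^k = (0.61695)^1.317 = 0.52937
t = t_rated * (I_rated/I)^k = 91.692 * 0.52937 = 48.54 hr

48.54 hr


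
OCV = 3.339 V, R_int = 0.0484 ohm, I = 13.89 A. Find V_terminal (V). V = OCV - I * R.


IR drop = 13.89 * 0.0484 = 0.67228 V
V = 3.339 - 0.67228 = 2.667 V

2.667 V


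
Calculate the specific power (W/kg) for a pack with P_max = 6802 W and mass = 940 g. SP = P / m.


Convert: m = 940 g = 0.94 kg
Specific power = 6802 W / 0.94 kg = 7236 W/kg

7236 W/kg


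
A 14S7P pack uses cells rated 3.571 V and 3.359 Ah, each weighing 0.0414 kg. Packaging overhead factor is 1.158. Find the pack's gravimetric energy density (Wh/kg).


Step 1: V_pack = 14 * 3.571 = 49.994 V
Step 2: C_pack = 7 * 3.359 = 23.513 Ah
Step 3: E_pack = V_pack * C_pack = 49.994 * 23.513 = 1175.5 Wh
Step 4: m_pack = 14 * 7 * 0.0414 * 1.158 = 4.6982 kg
Step 5: ED = E_pack / m_pack = 1175.5 / 4.6982 = 250.2 Wh/kg

250.2 Wh/kg


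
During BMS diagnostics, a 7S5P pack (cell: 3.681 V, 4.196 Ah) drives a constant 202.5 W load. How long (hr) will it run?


Step 1: E_pack = Ns * V_cell * Np * C_cell = 7 * 3.681 * 5 * 4.196 = 540.59 Wh
Step 2: t = E_pack / P = 540.59 / 202.5 = 2.670 hr

2.670 hr


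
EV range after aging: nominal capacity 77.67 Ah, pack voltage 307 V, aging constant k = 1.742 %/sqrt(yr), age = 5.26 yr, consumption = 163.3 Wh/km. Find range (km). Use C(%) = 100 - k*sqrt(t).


Step 1: capacity retention = 100 - 1.742 * sqrt(5.26) = 100 - 1.742 * 2.2935 = 96.005%
Step 2: C_now = 77.67 * 96.005/100 = 74.567 Ah
Step 3: E_pack = V * C_now = 307 * 74.567 = 22892 Wh
Step 4: range = E_pack / consumption = 22892 / 163.3 = 140.2 km

140.2 km


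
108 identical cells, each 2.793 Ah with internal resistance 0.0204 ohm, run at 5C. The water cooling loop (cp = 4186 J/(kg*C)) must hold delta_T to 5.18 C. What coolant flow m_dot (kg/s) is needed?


Step 1: I = 5 * 2.793 = 13.965 A
Step 2: Q_cell = I^2 * R = 13.965^2 * 0.0204 = 3.9784 W
Step 3: Q_total = 108 * 3.9784 = 429.67 W
Step 4: m_dot = Q_total / (cp * dT) = 429.67 / (4186 * 5.18) = 0.01982 kg/s

0.01982 kg/s


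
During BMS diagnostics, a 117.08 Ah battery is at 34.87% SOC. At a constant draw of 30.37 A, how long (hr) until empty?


Step 1: remaining = SOC/100 * C_total = 34.87/100 * 117.08 = 40.826 Ah
Step 2: t = remaining / I = 40.826 / 30.37 = 1.344 hr

1.344 hr


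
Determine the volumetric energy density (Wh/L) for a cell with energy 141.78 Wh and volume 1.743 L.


ED = E / V = 141.78 / 1.743 = 81.34 Wh/L

81.34 Wh/L


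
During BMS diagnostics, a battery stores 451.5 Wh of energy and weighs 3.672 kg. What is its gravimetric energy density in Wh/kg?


Specific energy = 451.5 Wh / 3.672 kg = 123.0 Wh/kg

123.0 Wh/kg


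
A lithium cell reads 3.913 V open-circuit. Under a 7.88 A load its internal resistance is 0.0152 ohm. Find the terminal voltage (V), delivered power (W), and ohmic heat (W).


Step 1: V_terminal = OCV - I*R = 3.913 - 7.88 * 0.0152 = 3.7932 V
Step 2: P_out = V_terminal * I = 3.7932 * 7.88 = 29.89 W
Step 3: Q = I^2 * R = 7.88^2 * 0.0152 = 0.9438 W

V=3.7932 V, P=29.89 W, Q=0.9438 W


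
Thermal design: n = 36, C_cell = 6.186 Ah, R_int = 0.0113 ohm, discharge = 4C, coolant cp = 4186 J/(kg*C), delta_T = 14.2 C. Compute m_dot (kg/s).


Step 1: I = 4 * 6.186 = 24.744 A
Step 2: Q_cell = I^2 * R = 24.744^2 * 0.0113 = 6.9186 W
Step 3: Q_total = 36 * 6.9186 = 249.07 W
Step 4: m_dot = Q_total / (cp * dT) = 249.07 / (4186 * 14.2) = 0.004190 kg/s

0.004190 kg/s


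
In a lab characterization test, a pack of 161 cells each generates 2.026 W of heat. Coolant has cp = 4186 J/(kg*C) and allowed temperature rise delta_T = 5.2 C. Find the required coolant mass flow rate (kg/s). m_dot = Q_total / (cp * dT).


Q_total = 161 * 2.026 = 326.19 W
m_dot = Q_total / (cp * dT) = 326.19 / (4186 * 5.2) = 0.01499 kg/s

0.01499 kg/s


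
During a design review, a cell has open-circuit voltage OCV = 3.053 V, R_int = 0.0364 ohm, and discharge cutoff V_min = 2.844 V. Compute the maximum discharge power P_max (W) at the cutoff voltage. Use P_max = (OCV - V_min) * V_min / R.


P_max = (OCV - V_min) * V_min / R = (3.053 - 2.844) * 2.844 / 0.0364 = 0.209 * 2.844 / 0.0364 = 16.33 W

16.33 W


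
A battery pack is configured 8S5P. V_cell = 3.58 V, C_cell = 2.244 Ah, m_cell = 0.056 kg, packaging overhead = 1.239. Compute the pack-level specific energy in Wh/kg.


Step 1: V_pack = 8 * 3.58 = 28.64 V
Step 2: C_pack = 5 * 2.244 = 11.22 Ah
Step 3: E_pack = V_pack * C_pack = 28.64 * 11.22 = 321.34 Wh
Step 4: m_pack = 8 * 5 * 0.056 * 1.239 = 2.7754 kg
Step 5: ED = E_pack / m_pack = 321.34 / 2.7754 = 115.8 Wh/kg

115.8 Wh/kg


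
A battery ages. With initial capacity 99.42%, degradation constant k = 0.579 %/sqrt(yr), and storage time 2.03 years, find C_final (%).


sqrt(t) = sqrt(2.03) = 1.4248
C_final = 99.42 - 0.579 * 1.4248 = 98.60%

98.60%


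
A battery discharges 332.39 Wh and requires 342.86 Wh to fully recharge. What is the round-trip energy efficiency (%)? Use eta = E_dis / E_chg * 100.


eta_e = E_dis / E_chg * 100 = 332.39 / 342.86 * 100 = 96.95%

96.95%


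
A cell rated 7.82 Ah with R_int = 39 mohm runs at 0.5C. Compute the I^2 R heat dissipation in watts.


Convert: R = 39 mohm = 0.039 ohm
Step 1: I = C_rate * capacity = 0.5 * 7.82 = 3.91 A
Step 2: Q = I^2 * R = 3.91^2 * 0.039 = 15.288 * 0.039 = 0.5962 W

0.5962 W


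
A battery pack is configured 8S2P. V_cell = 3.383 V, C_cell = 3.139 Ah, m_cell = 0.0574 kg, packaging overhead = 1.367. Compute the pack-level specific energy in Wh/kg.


Step 1: V_pack = 8 * 3.383 = 27.064 V
Step 2: C_pack = 2 * 3.139 = 6.278 Ah
Step 3: E_pack = V_pack * C_pack = 27.064 * 6.278 = 169.91 Wh
Step 4: m_pack = 8 * 2 * 0.0574 * 1.367 = 1.2555 kg
Step 5: ED = E_pack / m_pack = 169.91 / 1.2555 = 135.3 Wh/kg

135.3 Wh/kg
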